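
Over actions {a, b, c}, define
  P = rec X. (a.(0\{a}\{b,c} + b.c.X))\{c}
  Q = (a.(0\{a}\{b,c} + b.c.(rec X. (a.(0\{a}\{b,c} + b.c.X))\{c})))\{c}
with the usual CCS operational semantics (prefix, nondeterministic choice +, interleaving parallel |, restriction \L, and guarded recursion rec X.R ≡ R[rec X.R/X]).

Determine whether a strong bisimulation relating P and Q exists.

Reachable graph of P (3 states):
  s0 = rec X. (a.(0\{a}\{b,c} + b.c.X))\{c} | --a--▸ s1
  s1 = (0\{a}\{b,c} + b.c.(rec X. (a.(0\{a}\{b,c} + b.c.X))\{c}))\{c} | --b--▸ s2
  s2 = (c.(rec X. (a.(0\{a}\{b,c} + b.c.X))\{c}))\{c} | stopped
Reachable graph of Q (3 states):
  t0 = (a.(0\{a}\{b,c} + b.c.(rec X. (a.(0\{a}\{b,c} + b.c.X))\{c})))\{c} | --a--▸ t1
  t1 = (0\{a}\{b,c} + b.c.(rec X. (a.(0\{a}\{b,c} + b.c.X))\{c}))\{c} | --b--▸ t2
  t2 = (c.(rec X. (a.(0\{a}\{b,c} + b.c.X))\{c}))\{c} | stopped
Bisimilarity quotient blocks:
  B0 = {s0, t0}
  B1 = {s1, t1}
  B2 = {s2, t2}
s0 ∈ B0, t0 ∈ B0 → same block

bisimilar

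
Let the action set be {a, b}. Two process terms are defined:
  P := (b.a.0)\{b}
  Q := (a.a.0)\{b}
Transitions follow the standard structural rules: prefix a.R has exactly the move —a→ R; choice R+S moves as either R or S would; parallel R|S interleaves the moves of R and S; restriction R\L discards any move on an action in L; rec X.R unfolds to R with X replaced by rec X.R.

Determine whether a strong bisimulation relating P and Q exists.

NO

LTS(P): 1 reachable states
  s0 = (b.a.0)\{b} | ∅
LTS(Q): 3 reachable states
  t0 = (a.a.0)\{b} | —a→ t1
  t1 = (a.0)\{b} | —a→ t2
  t2 = 0\{b} | ∅
Partition-refinement fixed point:
  B0 = {s0, t2}
  B1 = {t0}
  B2 = {t1}
s0 ∈ B0, t0 ∈ B1 → different blocks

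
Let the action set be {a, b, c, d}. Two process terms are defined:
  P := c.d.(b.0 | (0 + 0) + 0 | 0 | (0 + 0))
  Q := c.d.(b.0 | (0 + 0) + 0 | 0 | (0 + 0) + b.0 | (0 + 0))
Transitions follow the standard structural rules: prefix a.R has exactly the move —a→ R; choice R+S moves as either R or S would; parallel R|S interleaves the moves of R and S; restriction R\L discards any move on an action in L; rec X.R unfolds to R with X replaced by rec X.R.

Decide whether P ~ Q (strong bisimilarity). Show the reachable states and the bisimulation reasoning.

Reachable graph of P (4 states):
  p0 = c.d.(b.0 | (0 + 0) + 0 | 0 | (0 + 0)) :: -c-> p1
  p1 = d.(b.0 | (0 + 0) + 0 | 0 | (0 + 0)) :: -d-> p2
  p2 = b.0 | (0 + 0) + 0 | 0 | (0 + 0) :: -b-> p3
  p3 = 0 | (0 + 0) :: ∅
Reachable graph of Q (4 states):
  q0 = c.d.(b.0 | (0 + 0) + 0 | 0 | (0 + 0) + b.0 | (0 + 0)) :: -c-> q1
  q1 = d.(b.0 | (0 + 0) + 0 | 0 | (0 + 0) + b.0 | (0 + 0)) :: -d-> q2
  q2 = b.0 | (0 + 0) + 0 | 0 | (0 + 0) + b.0 | (0 + 0) :: -b-> q3
  q3 = 0 | (0 + 0) :: ∅
Coarsest stable partition (strong bisimilarity classes):
  B0 = {p0, q0}
  B1 = {p1, q1}
  B2 = {p2, q2}
  B3 = {p3, q3}
p0 ∈ B0, q0 ∈ B0 → same block

P ~ Q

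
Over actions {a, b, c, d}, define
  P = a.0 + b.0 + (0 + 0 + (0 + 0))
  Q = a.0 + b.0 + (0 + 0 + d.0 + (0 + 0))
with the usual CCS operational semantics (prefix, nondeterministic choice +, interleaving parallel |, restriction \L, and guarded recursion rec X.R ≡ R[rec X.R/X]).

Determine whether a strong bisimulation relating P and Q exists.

P ≁ Q

P's transition system — 2 states:
  s0 = a.0 + b.0 + (0 + 0 + (0 + 0)) → --a--▸ s1, --b--▸ s1
  s1 = 0 → (no moves)
Q's transition system — 2 states:
  t0 = a.0 + b.0 + (0 + 0 + d.0 + (0 + 0)) → --a--▸ t1, --b--▸ t1, --d--▸ t1
  t1 = 0 → (no moves)
Partition-refinement fixed point:
  B0 = {s0}
  B1 = {s1, t1}
  B2 = {t0}
s0 ∈ B0, t0 ∈ B2 → different blocks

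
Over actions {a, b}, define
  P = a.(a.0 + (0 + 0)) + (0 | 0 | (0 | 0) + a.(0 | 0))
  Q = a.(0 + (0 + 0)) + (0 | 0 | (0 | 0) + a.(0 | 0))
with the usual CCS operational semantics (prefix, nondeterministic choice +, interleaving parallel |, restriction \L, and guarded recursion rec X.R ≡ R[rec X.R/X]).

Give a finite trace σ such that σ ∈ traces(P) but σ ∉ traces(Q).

aa

LTS(P): 4 reachable states
  p0 = a.(a.0 + (0 + 0)) + (0 | 0 | (0 | 0) + a.(0 | 0)) has moves --a--▸ p1, --a--▸ p2
  p1 = 0 | 0 has moves (no moves)
  p2 = a.0 + (0 + 0) has moves --a--▸ p3
  p3 = 0 has moves (no moves)
LTS(Q): 3 reachable states
  q0 = a.(0 + (0 + 0)) + (0 | 0 | (0 | 0) + a.(0 | 0)) has moves --a--▸ q1, --a--▸ q2
  q1 = 0 + (0 + 0) has moves (no moves)
  q2 = 0 | 0 has moves (no moves)
Run σ = ⟨aa⟩ on P: start {p0}
  [1] a ⇒ {p1, p2}
  [2] a ⇒ {p3}
  P completes σ.
Run σ = ⟨aa⟩ on Q: start {q0}
  [1] a ⇒ {q1, q2}
  [2] a ⇒ no successor for Q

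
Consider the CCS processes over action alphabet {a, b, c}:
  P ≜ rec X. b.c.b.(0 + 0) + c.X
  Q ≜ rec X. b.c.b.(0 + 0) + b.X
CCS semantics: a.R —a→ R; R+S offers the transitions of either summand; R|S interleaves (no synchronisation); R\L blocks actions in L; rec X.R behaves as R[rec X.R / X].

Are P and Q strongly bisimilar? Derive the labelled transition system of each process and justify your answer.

P ≁ Q

P's transition system — 4 states:
  s0 = rec X. b.c.b.(0 + 0) + c.X → =b=> s1, =c=> s0
  s1 = c.b.(0 + 0) → =c=> s2
  s2 = b.(0 + 0) → =b=> s3
  s3 = 0 + 0 → (no moves)
Q's transition system — 4 states:
  t0 = rec X. b.c.b.(0 + 0) + b.X → =b=> t0, =b=> t1
  t1 = c.b.(0 + 0) → =c=> t2
  t2 = b.(0 + 0) → =b=> t3
  t3 = 0 + 0 → (no moves)
Coarsest stable partition (strong bisimilarity classes):
  B0 = {s0}
  B1 = {s1, t1}
  B2 = {s2, t2}
  B3 = {s3, t3}
  B4 = {t0}
s0 ∈ B0, t0 ∈ B4 → different blocks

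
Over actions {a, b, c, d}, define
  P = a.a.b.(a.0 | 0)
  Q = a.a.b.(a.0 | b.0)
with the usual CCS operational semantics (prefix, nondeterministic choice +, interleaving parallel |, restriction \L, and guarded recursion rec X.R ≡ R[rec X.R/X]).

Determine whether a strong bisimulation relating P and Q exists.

P ≁ Q

P's transition system — 5 states:
  m0 = a.a.b.(a.0 | 0) has moves -a-> m1
  m1 = a.b.(a.0 | 0) has moves -a-> m2
  m2 = b.(a.0 | 0) has moves -b-> m3
  m3 = a.0 | 0 has moves -a-> m4
  m4 = 0 | 0 has moves deadlocked
Q's transition system — 7 states:
  n0 = a.a.b.(a.0 | b.0) has moves -a-> n1
  n1 = a.b.(a.0 | b.0) has moves -a-> n2
  n2 = b.(a.0 | b.0) has moves -b-> n3
  n3 = a.0 | b.0 has moves -a-> n4, -b-> n5
  n4 = 0 | b.0 has moves -b-> n6
  n5 = a.0 | 0 has moves -a-> n6
  n6 = 0 | 0 has moves deadlocked
Coarsest stable partition (strong bisimilarity classes):
  B0 = {m0}
  B1 = {m1}
  B2 = {m2}
  B3 = {m3, n5}
  B4 = {m4, n6}
  B5 = {n0}
  B6 = {n1}
  B7 = {n2}
  B8 = {n3}
  B9 = {n4}
m0 ∈ B0, n0 ∈ B5 → different blocks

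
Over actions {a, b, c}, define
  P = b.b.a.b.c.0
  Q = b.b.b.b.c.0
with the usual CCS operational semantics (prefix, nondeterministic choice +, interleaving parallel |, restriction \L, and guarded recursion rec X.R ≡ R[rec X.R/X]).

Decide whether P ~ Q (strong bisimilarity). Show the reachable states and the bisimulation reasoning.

P's transition system — 6 states:
  m0 = b.b.a.b.c.0 :: —b→ m1
  m1 = b.a.b.c.0 :: —b→ m2
  m2 = a.b.c.0 :: —a→ m3
  m3 = b.c.0 :: —b→ m4
  m4 = c.0 :: —c→ m5
  m5 = 0 :: (no moves)
Q's transition system — 6 states:
  n0 = b.b.b.b.c.0 :: —b→ n1
  n1 = b.b.b.c.0 :: —b→ n2
  n2 = b.b.c.0 :: —b→ n3
  n3 = b.c.0 :: —b→ n4
  n4 = c.0 :: —c→ n5
  n5 = 0 :: (no moves)
Coarsest stable partition (strong bisimilarity classes):
  B0 = {m0}
  B1 = {m1}
  B2 = {m2}
  B3 = {m3, n3}
  B4 = {m4, n4}
  B5 = {m5, n5}
  B6 = {n0}
  B7 = {n1}
  B8 = {n2}
m0 ∈ B0, n0 ∈ B6 → different blocks

not bisimilar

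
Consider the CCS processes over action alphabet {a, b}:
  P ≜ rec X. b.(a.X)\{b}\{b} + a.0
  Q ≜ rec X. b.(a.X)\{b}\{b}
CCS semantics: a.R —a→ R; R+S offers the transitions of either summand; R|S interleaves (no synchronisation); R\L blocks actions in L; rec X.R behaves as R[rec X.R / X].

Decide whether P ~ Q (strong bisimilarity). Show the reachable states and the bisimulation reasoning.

P's transition system — 5 states:
  m0 = rec X. b.(a.X)\{b}\{b} + a.0 ⊢ --a--▸ m1, --b--▸ m2
  m1 = 0 ⊢ ∅
  m2 = (a.(rec X. b.(a.X)\{b}\{b} + a.0))\{b}\{b} ⊢ --a--▸ m3
  m3 = (rec X. b.(a.X)\{b}\{b} + a.0)\{b}\{b} ⊢ --a--▸ m4
  m4 = 0\{b}\{b} ⊢ ∅
Q's transition system — 3 states:
  n0 = rec X. b.(a.X)\{b}\{b} ⊢ --b--▸ n1
  n1 = (a.(rec X. b.(a.X)\{b}\{b}))\{b}\{b} ⊢ --a--▸ n2
  n2 = (rec X. b.(a.X)\{b}\{b})\{b}\{b} ⊢ ∅
Bisimilarity quotient blocks:
  B0 = {m0}
  B1 = {m2}
  B2 = {m3, n1}
  B3 = {m1, m4, n2}
  B4 = {n0}
m0 ∈ B0, n0 ∈ B4 → different blocks

NO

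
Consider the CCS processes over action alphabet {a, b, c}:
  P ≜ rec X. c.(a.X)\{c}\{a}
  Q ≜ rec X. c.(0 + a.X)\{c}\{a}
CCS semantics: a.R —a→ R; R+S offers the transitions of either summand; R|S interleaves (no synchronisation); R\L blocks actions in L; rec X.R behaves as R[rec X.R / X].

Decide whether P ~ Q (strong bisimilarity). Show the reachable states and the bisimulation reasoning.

bisimilar

Reachable graph of P (2 states):
  u0 = rec X. c.(a.X)\{c}\{a} :: =c=> u1
  u1 = (a.(rec X. c.(a.X)\{c}\{a}))\{c}\{a} :: deadlocked
Reachable graph of Q (2 states):
  v0 = rec X. c.(0 + a.X)\{c}\{a} :: =c=> v1
  v1 = (0 + a.(rec X. c.(0 + a.X)\{c}\{a}))\{c}\{a} :: deadlocked
Bisimilarity quotient blocks:
  B0 = {u0, v0}
  B1 = {u1, v1}
u0 ∈ B0, v0 ∈ B0 → same block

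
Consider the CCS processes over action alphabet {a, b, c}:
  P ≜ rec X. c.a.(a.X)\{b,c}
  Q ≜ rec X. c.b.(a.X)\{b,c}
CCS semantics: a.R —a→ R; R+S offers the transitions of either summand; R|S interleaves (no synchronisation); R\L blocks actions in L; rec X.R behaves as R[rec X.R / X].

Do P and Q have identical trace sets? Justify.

Reachable graph of P (4 states):
  m0 = rec X. c.a.(a.X)\{b,c} :: -c-> m1
  m1 = a.(a.(rec X. c.a.(a.X)\{b,c}))\{b,c} :: -a-> m2
  m2 = (a.(rec X. c.a.(a.X)\{b,c}))\{b,c} :: -a-> m3
  m3 = (rec X. c.a.(a.X)\{b,c})\{b,c} :: (no moves)
Reachable graph of Q (4 states):
  n0 = rec X. c.b.(a.X)\{b,c} :: -c-> n1
  n1 = b.(a.(rec X. c.b.(a.X)\{b,c}))\{b,c} :: -b-> n2
  n2 = (a.(rec X. c.b.(a.X)\{b,c}))\{b,c} :: -a-> n3
  n3 = (rec X. c.b.(a.X)\{b,c})\{b,c} :: (no moves)
Trace ⟨ca⟩ through P, begin at {m0}:
  [1] c ⇒ {m1}
  [2] a ⇒ {m2}
  — P admits the full trace.
Trace ⟨ca⟩ through Q, begin at {n0}:
  [1] c ⇒ {n1}
  [2] a ⇒ ∅ (Q stuck)

traces(P) ≠ traces(Q) — witness ⟨ca⟩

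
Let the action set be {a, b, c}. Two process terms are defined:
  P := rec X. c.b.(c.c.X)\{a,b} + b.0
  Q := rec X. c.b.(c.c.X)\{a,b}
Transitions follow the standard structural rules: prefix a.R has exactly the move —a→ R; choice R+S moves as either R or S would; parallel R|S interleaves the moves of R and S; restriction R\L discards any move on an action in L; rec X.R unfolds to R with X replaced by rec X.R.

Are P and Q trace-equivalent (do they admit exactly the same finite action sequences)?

Reachable graph of P (7 states):
  m0 = rec X. c.b.(c.c.X)\{a,b} + b.0 | ··b··> m1, ··c··> m2
  m1 = 0 | deadlocked
  m2 = b.(c.c.(rec X. c.b.(c.c.X)\{a,b} + b.0))\{a,b} | ··b··> m3
  m3 = (c.c.(rec X. c.b.(c.c.X)\{a,b} + b.0))\{a,b} | ··c··> m4
  m4 = (c.(rec X. c.b.(c.c.X)\{a,b} + b.0))\{a,b} | ··c··> m5
  m5 = (rec X. c.b.(c.c.X)\{a,b} + b.0)\{a,b} | ··c··> m6
  m6 = (b.(c.c.(rec X. c.b.(c.c.X)\{a,b} + b.0))\{a,b})\{a,b} | deadlocked
Reachable graph of Q (6 states):
  n0 = rec X. c.b.(c.c.X)\{a,b} | ··c··> n1
  n1 = b.(c.c.(rec X. c.b.(c.c.X)\{a,b}))\{a,b} | ··b··> n2
  n2 = (c.c.(rec X. c.b.(c.c.X)\{a,b}))\{a,b} | ··c··> n3
  n3 = (c.(rec X. c.b.(c.c.X)\{a,b}))\{a,b} | ··c··> n4
  n4 = (rec X. c.b.(c.c.X)\{a,b})\{a,b} | ··c··> n5
  n5 = (b.(c.c.(rec X. c.b.(c.c.X)\{a,b}))\{a,b})\{a,b} | deadlocked
Trace ⟨b⟩ through P, begin at {m0}:
  step 1 (b): {m1}
  ✓ P
Trace ⟨b⟩ through Q, begin at {n0}:
  step 1 (b): ∅ (Q stuck)

NO — witness ⟨b⟩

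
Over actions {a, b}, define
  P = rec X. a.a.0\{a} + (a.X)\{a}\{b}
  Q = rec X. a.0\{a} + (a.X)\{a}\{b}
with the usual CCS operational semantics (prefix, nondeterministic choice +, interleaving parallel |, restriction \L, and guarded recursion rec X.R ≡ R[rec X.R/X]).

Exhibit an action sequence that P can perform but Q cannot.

aa

Reachable graph of P (3 states):
  m0 = rec X. a.a.0\{a} + (a.X)\{a}\{b} → --a--▸ m1
  m1 = a.0\{a} → --a--▸ m2
  m2 = 0\{a} → stopped
Reachable graph of Q (2 states):
  n0 = rec X. a.0\{a} + (a.X)\{a}\{b} → --a--▸ n1
  n1 = 0\{a} → stopped
Run σ = ⟨aa⟩ on P: start {m0}
  after a @ step 1: {m1}
  after a @ step 2: {m2}
  — P admits the full trace.
Run σ = ⟨aa⟩ on Q: start {n0}
  after a @ step 1: {n1}
  after a @ step 2: ∅ (Q stuck)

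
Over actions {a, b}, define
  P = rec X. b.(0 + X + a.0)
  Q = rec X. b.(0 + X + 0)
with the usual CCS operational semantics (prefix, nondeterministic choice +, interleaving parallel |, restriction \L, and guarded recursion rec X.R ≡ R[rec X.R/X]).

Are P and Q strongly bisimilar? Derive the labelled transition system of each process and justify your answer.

P ≁ Q

P's transition system — 3 states:
  p0 = rec X. b.(0 + X + a.0) ⊢ -b-> p1
  p1 = 0 + (rec X. b.(0 + X + a.0)) + a.0 ⊢ -a-> p2, -b-> p1
  p2 = 0 ⊢ deadlocked
Q's transition system — 2 states:
  q0 = rec X. b.(0 + X + 0) ⊢ -b-> q1
  q1 = 0 + (rec X. b.(0 + X + 0)) + 0 ⊢ -b-> q1
Coarsest stable partition (strong bisimilarity classes):
  B0 = {p0}
  B1 = {p1}
  B2 = {p2}
  B3 = {q0, q1}
p0 ∈ B0, q0 ∈ B3 → different blocks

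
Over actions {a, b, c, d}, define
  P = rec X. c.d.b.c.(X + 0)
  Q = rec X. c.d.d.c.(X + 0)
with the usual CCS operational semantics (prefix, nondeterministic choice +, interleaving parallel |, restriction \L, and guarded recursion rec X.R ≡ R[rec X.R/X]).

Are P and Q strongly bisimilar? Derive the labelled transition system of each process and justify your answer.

Reachable graph of P (5 states):
  m0 = rec X. c.d.b.c.(X + 0) has moves -c-> m1
  m1 = d.b.c.((rec X. c.d.b.c.(X + 0)) + 0) has moves -d-> m2
  m2 = b.c.((rec X. c.d.b.c.(X + 0)) + 0) has moves -b-> m3
  m3 = c.((rec X. c.d.b.c.(X + 0)) + 0) has moves -c-> m4
  m4 = (rec X. c.d.b.c.(X + 0)) + 0 has moves -c-> m1
Reachable graph of Q (5 states):
  n0 = rec X. c.d.d.c.(X + 0) has moves -c-> n1
  n1 = d.d.c.((rec X. c.d.d.c.(X + 0)) + 0) has moves -d-> n2
  n2 = d.c.((rec X. c.d.d.c.(X + 0)) + 0) has moves -d-> n3
  n3 = c.((rec X. c.d.d.c.(X + 0)) + 0) has moves -c-> n4
  n4 = (rec X. c.d.d.c.(X + 0)) + 0 has moves -c-> n1
Partition-refinement fixed point:
  B0 = {m0, m4}
  B1 = {m1}
  B2 = {m2}
  B3 = {m3}
  B4 = {n0, n4}
  B5 = {n1}
  B6 = {n2}
  B7 = {n3}
m0 ∈ B0, n0 ∈ B4 → different blocks

P ≁ Q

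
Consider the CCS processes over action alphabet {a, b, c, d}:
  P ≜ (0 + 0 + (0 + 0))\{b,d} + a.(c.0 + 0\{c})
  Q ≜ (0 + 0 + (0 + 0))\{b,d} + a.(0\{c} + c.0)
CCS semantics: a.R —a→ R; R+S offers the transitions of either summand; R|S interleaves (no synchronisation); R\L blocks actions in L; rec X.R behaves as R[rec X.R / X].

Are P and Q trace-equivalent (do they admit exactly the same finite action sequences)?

Reachable graph of P (3 states):
  p0 = (0 + 0 + (0 + 0))\{b,d} + a.(c.0 + 0\{c}) ⊢ --a--▸ p1
  p1 = c.0 + 0\{c} ⊢ --c--▸ p2
  p2 = 0 ⊢ ·
Reachable graph of Q (3 states):
  q0 = (0 + 0 + (0 + 0))\{b,d} + a.(0\{c} + c.0) ⊢ --a--▸ q1
  q1 = 0\{c} + c.0 ⊢ --c--▸ q2
  q2 = 0 ⊢ ·
Coarsest stable partition (strong bisimilarity classes):
  B0 = {p0, q0}
  B1 = {p1, q1}
  B2 = {p2, q2}
p0 ∈ B0, q0 ∈ B0 → same block
Bisimilar ⇒ trace-equivalent.

trace-equivalent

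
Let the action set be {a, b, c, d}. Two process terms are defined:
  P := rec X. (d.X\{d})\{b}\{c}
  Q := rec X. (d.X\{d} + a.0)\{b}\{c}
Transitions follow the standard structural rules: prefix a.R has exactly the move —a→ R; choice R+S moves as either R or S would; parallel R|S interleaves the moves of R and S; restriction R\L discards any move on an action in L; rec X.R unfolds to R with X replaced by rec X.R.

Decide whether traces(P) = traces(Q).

trace-distinct — witness ⟨a⟩

P's transition system — 2 states:
  m0 = rec X. (d.X\{d})\{b}\{c} :: --d--▸ m1
  m1 = (rec X. (d.X\{d})\{b}\{c})\{d}\{b}\{c} :: deadlocked
Q's transition system — 4 states:
  n0 = rec X. (d.X\{d} + a.0)\{b}\{c} :: --a--▸ n1, --d--▸ n2
  n1 = 0\{b}\{c} :: deadlocked
  n2 = (rec X. (d.X\{d} + a.0)\{b}\{c})\{d}\{b}\{c} :: --a--▸ n3
  n3 = 0\{b}\{c}\{d}\{b}\{c} :: deadlocked
Trace ⟨a⟩ through Q, begin at {n0}:
  after a @ step 1: {n1}
  Q completes σ.
Trace ⟨a⟩ through P, begin at {m0}:
  after a @ step 1: ∅ (P stuck)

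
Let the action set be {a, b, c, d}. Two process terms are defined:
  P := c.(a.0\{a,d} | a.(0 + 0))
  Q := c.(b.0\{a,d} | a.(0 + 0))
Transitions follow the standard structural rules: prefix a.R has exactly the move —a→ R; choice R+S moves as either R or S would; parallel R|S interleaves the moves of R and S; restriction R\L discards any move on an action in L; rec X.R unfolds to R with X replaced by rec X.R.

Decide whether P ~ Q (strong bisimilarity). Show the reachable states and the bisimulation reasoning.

LTS(P): 5 reachable states
  s0 = c.(a.0\{a,d} | a.(0 + 0)) → —c→ s1
  s1 = a.0\{a,d} | a.(0 + 0) → —a→ s2, —a→ s3
  s2 = 0\{a,d} | a.(0 + 0) → —a→ s4
  s3 = a.0\{a,d} | (0 + 0) → —a→ s4
  s4 = 0\{a,d} | (0 + 0) → (no moves)
LTS(Q): 5 reachable states
  t0 = c.(b.0\{a,d} | a.(0 + 0)) → —c→ t1
  t1 = b.0\{a,d} | a.(0 + 0) → —a→ t2, —b→ t3
  t2 = b.0\{a,d} | (0 + 0) → —b→ t4
  t3 = 0\{a,d} | a.(0 + 0) → —a→ t4
  t4 = 0\{a,d} | (0 + 0) → (no moves)
Coarsest stable partition (strong bisimilarity classes):
  B0 = {s0}
  B1 = {s1}
  B2 = {s2, s3, t3}
  B3 = {s4, t4}
  B4 = {t0}
  B5 = {t1}
  B6 = {t2}
s0 ∈ B0, t0 ∈ B4 → different blocks

NO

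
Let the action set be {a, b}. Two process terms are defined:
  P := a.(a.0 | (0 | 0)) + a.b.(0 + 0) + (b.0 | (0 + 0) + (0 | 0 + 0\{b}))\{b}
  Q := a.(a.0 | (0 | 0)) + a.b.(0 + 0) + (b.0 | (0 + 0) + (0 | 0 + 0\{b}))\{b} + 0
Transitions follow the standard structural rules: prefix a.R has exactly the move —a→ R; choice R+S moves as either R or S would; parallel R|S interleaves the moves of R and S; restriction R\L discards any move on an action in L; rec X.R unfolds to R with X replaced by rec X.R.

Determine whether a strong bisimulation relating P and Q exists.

YES

P's transition system — 5 states:
  p0 = a.(a.0 | (0 | 0)) + a.b.(0 + 0) + (b.0 | (0 + 0) + (0 | 0 + 0\{b}))\{b} ⊢ =a=> p1, =a=> p2
  p1 = a.0 | (0 | 0) ⊢ =a=> p3
  p2 = b.(0 + 0) ⊢ =b=> p4
  p3 = 0 | (0 | 0) ⊢ ∅
  p4 = 0 + 0 ⊢ ∅
Q's transition system — 5 states:
  q0 = a.(a.0 | (0 | 0)) + a.b.(0 + 0) + (b.0 | (0 + 0) + (0 | 0 + 0\{b}))\{b} + 0 ⊢ =a=> q1, =a=> q2
  q1 = a.0 | (0 | 0) ⊢ =a=> q3
  q2 = b.(0 + 0) ⊢ =b=> q4
  q3 = 0 | (0 | 0) ⊢ ∅
  q4 = 0 + 0 ⊢ ∅
Bisimilarity quotient blocks:
  B0 = {p0, q0}
  B1 = {p1, q1}
  B2 = {p3, p4, q3, q4}
  B3 = {p2, q2}
p0 ∈ B0, q0 ∈ B0 → same block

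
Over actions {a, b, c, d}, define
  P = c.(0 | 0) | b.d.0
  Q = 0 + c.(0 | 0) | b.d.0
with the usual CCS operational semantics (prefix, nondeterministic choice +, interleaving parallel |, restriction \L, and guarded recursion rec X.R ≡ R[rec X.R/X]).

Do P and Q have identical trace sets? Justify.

Reachable graph of P (6 states):
  m0 = c.(0 | 0) | b.d.0 ⊢ --b--▸ m1, --c--▸ m2
  m1 = c.(0 | 0) | d.0 ⊢ --c--▸ m3, --d--▸ m4
  m2 = 0 | 0 | b.d.0 ⊢ --b--▸ m3
  m3 = 0 | 0 | d.0 ⊢ --d--▸ m5
  m4 = c.(0 | 0) | 0 ⊢ --c--▸ m5
  m5 = 0 | 0 | 0 ⊢ ·
Reachable graph of Q (6 states):
  n0 = 0 + c.(0 | 0) | b.d.0 ⊢ --b--▸ n1, --c--▸ n2
  n1 = c.(0 | 0) | d.0 ⊢ --c--▸ n3, --d--▸ n4
  n2 = 0 | 0 | b.d.0 ⊢ --b--▸ n3
  n3 = 0 | 0 | d.0 ⊢ --d--▸ n5
  n4 = c.(0 | 0) | 0 ⊢ --c--▸ n5
  n5 = 0 | 0 | 0 ⊢ ·
Coarsest stable partition (strong bisimilarity classes):
  B0 = {m0, n0}
  B1 = {m2, n2}
  B2 = {m3, n3}
  B3 = {m5, n5}
  B4 = {m1, n1}
  B5 = {m4, n4}
m0 ∈ B0, n0 ∈ B0 → same block
Bisimilar ⇒ trace-equivalent.

trace-equivalent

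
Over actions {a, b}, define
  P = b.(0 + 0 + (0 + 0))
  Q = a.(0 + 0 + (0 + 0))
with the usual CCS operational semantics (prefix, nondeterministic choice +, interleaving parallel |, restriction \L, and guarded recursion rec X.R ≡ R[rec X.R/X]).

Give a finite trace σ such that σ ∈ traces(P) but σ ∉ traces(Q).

b

P's transition system — 2 states:
  s0 = b.(0 + 0 + (0 + 0)) has moves —b→ s1
  s1 = 0 + 0 + (0 + 0) has moves ∅
Q's transition system — 2 states:
  t0 = a.(0 + 0 + (0 + 0)) has moves —a→ t1
  t1 = 0 + 0 + (0 + 0) has moves ∅
Run σ = ⟨b⟩ on P: start {s0}
  after b @ step 1: {s1}
  ✓ P
Run σ = ⟨b⟩ on Q: start {t0}
  after b @ step 1: ∅ (Q stuck)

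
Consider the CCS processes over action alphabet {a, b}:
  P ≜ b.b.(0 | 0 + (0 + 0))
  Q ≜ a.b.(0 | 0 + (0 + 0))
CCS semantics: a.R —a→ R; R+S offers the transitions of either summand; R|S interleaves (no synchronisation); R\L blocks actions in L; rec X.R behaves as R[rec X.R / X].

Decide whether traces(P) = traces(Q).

trace-distinct — witness ⟨b⟩

LTS(P): 3 reachable states
  u0 = b.b.(0 | 0 + (0 + 0)) has moves ··b··> u1
  u1 = b.(0 | 0 + (0 + 0)) has moves ··b··> u2
  u2 = 0 | 0 + (0 + 0) has moves (no moves)
LTS(Q): 3 reachable states
  v0 = a.b.(0 | 0 + (0 + 0)) has moves ··a··> v1
  v1 = b.(0 | 0 + (0 + 0)) has moves ··b··> v2
  v2 = 0 | 0 + (0 + 0) has moves (no moves)
Executing b from P (initial set {u0}):
  step 1 (b): {u1}
  — P admits the full trace.
Executing b from Q (initial set {v0}):
  step 1 (b): no successor for Q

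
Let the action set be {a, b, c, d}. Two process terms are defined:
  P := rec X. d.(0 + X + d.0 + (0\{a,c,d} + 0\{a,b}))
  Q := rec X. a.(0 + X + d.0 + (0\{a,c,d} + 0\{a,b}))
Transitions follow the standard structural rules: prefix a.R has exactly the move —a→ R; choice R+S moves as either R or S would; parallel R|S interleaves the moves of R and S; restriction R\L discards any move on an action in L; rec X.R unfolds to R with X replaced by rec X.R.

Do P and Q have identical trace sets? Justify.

NO — witness ⟨d⟩

LTS(P): 3 reachable states
  m0 = rec X. d.(0 + X + d.0 + (0\{a,c,d} + 0\{a,b})) has moves -d-> m1
  m1 = 0 + (rec X. d.(0 + X + d.0 + (0\{a,c,d} + 0\{a,b}))) + d.0 + (0\{a,c,d} + 0\{a,b}) has moves -d-> m1, -d-> m2
  m2 = 0 has moves ·
LTS(Q): 3 reachable states
  n0 = rec X. a.(0 + X + d.0 + (0\{a,c,d} + 0\{a,b})) has moves -a-> n1
  n1 = 0 + (rec X. a.(0 + X + d.0 + (0\{a,c,d} + 0\{a,b}))) + d.0 + (0\{a,c,d} + 0\{a,b}) has moves -a-> n1, -d-> n2
  n2 = 0 has moves ·
Trace ⟨d⟩ through P, begin at {m0}:
  [1] d ⇒ {m1}
  — P admits the full trace.
Trace ⟨d⟩ through Q, begin at {n0}:
  [1] d ⇒ no successor for Q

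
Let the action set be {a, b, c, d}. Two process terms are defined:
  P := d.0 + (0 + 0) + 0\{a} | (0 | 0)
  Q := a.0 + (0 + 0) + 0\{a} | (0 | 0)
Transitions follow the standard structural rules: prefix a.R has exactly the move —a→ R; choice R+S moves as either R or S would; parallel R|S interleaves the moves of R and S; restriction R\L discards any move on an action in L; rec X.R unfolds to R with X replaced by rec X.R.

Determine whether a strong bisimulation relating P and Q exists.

NO

LTS(P): 2 reachable states
  m0 = d.0 + (0 + 0) + 0\{a} | (0 | 0) has moves -d-> m1
  m1 = 0 has moves deadlocked
LTS(Q): 2 reachable states
  n0 = a.0 + (0 + 0) + 0\{a} | (0 | 0) has moves -a-> n1
  n1 = 0 has moves deadlocked
Partition-refinement fixed point:
  B0 = {m0}
  B1 = {m1, n1}
  B2 = {n0}
m0 ∈ B0, n0 ∈ B2 → different blocks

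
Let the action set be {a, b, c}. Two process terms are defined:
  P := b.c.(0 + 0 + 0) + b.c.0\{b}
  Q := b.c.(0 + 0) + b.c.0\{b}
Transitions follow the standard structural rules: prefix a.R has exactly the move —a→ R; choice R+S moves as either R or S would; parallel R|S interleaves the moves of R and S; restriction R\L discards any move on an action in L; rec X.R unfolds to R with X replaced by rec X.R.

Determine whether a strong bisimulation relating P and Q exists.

P ~ Q

LTS(P): 5 reachable states
  u0 = b.c.(0 + 0 + 0) + b.c.0\{b} → —b→ u1, —b→ u2
  u1 = c.(0 + 0 + 0) → —c→ u3
  u2 = c.0\{b} → —c→ u4
  u3 = 0 + 0 + 0 → deadlocked
  u4 = 0\{b} → deadlocked
LTS(Q): 5 reachable states
  v0 = b.c.(0 + 0) + b.c.0\{b} → —b→ v1, —b→ v2
  v1 = c.(0 + 0) → —c→ v3
  v2 = c.0\{b} → —c→ v4
  v3 = 0 + 0 → deadlocked
  v4 = 0\{b} → deadlocked
Partition-refinement fixed point:
  B0 = {u0, v0}
  B1 = {u1, u2, v1, v2}
  B2 = {u3, u4, v3, v4}
u0 ∈ B0, v0 ∈ B0 → same block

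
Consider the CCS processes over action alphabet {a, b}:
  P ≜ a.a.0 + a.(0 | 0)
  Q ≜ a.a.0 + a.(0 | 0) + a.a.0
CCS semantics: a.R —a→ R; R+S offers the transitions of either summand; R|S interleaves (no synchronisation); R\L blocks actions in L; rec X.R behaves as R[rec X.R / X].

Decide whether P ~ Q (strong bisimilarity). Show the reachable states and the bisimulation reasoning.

P ~ Q

Reachable graph of P (4 states):
  m0 = a.a.0 + a.(0 | 0) has moves -a-> m1, -a-> m2
  m1 = 0 | 0 has moves stopped
  m2 = a.0 has moves -a-> m3
  m3 = 0 has moves stopped
Reachable graph of Q (4 states):
  n0 = a.a.0 + a.(0 | 0) + a.a.0 has moves -a-> n1, -a-> n2
  n1 = 0 | 0 has moves stopped
  n2 = a.0 has moves -a-> n3
  n3 = 0 has moves stopped
Coarsest stable partition (strong bisimilarity classes):
  B0 = {m0, n0}
  B1 = {m1, m3, n1, n3}
  B2 = {m2, n2}
m0 ∈ B0, n0 ∈ B0 → same block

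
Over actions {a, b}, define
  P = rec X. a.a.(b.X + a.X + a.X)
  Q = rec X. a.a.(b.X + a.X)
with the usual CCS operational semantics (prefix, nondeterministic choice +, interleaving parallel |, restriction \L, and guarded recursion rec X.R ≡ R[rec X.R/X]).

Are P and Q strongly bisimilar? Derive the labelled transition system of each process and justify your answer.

P ~ Q

P's transition system — 3 states:
  u0 = rec X. a.a.(b.X + a.X + a.X) :: =a=> u1
  u1 = a.(b.(rec X. a.a.(b.X + a.X + a.X)) + a.(rec X. a.a.(b.X + a.X + a.X)) + a.(rec X. a.a.(b.X + a.X + a.X))) :: =a=> u2
  u2 = b.(rec X. a.a.(b.X + a.X + a.X)) + a.(rec X. a.a.(b.X + a.X + a.X)) + a.(rec X. a.a.(b.X + a.X + a.X)) :: =a=> u0, =b=> u0
Q's transition system — 3 states:
  v0 = rec X. a.a.(b.X + a.X) :: =a=> v1
  v1 = a.(b.(rec X. a.a.(b.X + a.X)) + a.(rec X. a.a.(b.X + a.X))) :: =a=> v2
  v2 = b.(rec X. a.a.(b.X + a.X)) + a.(rec X. a.a.(b.X + a.X)) :: =a=> v0, =b=> v0
Bisimilarity quotient blocks:
  B0 = {u0, v0}
  B1 = {u1, v1}
  B2 = {u2, v2}
u0 ∈ B0, v0 ∈ B0 → same block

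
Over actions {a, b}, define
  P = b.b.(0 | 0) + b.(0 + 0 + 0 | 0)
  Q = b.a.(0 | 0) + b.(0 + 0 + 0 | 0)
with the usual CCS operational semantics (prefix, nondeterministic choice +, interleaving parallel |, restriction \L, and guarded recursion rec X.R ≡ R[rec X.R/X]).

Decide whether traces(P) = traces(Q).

Reachable graph of P (4 states):
  m0 = b.b.(0 | 0) + b.(0 + 0 + 0 | 0) | —b→ m1, —b→ m2
  m1 = 0 + 0 + 0 | 0 | deadlocked
  m2 = b.(0 | 0) | —b→ m3
  m3 = 0 | 0 | deadlocked
Reachable graph of Q (4 states):
  n0 = b.a.(0 | 0) + b.(0 + 0 + 0 | 0) | —b→ n1, —b→ n2
  n1 = 0 + 0 + 0 | 0 | deadlocked
  n2 = a.(0 | 0) | —a→ n3
  n3 = 0 | 0 | deadlocked
Trace ⟨bb⟩ through P, begin at {m0}:
  [1] b ⇒ {m1, m2}
  [2] b ⇒ {m3}
  P completes σ.
Trace ⟨bb⟩ through Q, begin at {n0}:
  [1] b ⇒ {n1, n2}
  [2] b ⇒ ∅ (Q stuck)

NO — witness ⟨bb⟩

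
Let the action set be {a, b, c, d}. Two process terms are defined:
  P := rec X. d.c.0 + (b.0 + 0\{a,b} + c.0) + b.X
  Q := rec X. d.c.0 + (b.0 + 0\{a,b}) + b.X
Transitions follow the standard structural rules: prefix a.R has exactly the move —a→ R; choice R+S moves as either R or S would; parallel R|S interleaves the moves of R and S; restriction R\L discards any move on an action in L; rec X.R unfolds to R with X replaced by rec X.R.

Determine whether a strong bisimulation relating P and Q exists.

P's transition system — 3 states:
  u0 = rec X. d.c.0 + (b.0 + 0\{a,b} + c.0) + b.X :: =b=> u0, =b=> u1, =c=> u1, =d=> u2
  u1 = 0 :: deadlocked
  u2 = c.0 :: =c=> u1
Q's transition system — 3 states:
  v0 = rec X. d.c.0 + (b.0 + 0\{a,b}) + b.X :: =b=> v0, =b=> v1, =d=> v2
  v1 = 0 :: deadlocked
  v2 = c.0 :: =c=> v1
Bisimilarity quotient blocks:
  B0 = {u0}
  B1 = {u2, v2}
  B2 = {u1, v1}
  B3 = {v0}
u0 ∈ B0, v0 ∈ B3 → different blocks

P ≁ Q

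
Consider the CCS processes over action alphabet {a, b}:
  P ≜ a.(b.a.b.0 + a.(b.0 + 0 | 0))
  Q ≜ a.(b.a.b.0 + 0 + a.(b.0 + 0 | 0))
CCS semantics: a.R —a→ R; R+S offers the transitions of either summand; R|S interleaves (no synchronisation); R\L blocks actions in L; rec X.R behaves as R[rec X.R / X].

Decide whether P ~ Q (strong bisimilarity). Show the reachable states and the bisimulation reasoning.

LTS(P): 6 reachable states
  m0 = a.(b.a.b.0 + a.(b.0 + 0 | 0)) | —a→ m1
  m1 = b.a.b.0 + a.(b.0 + 0 | 0) | —a→ m2, —b→ m3
  m2 = b.0 + 0 | 0 | —b→ m4
  m3 = a.b.0 | —a→ m5
  m4 = 0 | (no moves)
  m5 = b.0 | —b→ m4
LTS(Q): 6 reachable states
  n0 = a.(b.a.b.0 + 0 + a.(b.0 + 0 | 0)) | —a→ n1
  n1 = b.a.b.0 + 0 + a.(b.0 + 0 | 0) | —a→ n2, —b→ n3
  n2 = b.0 + 0 | 0 | —b→ n4
  n3 = a.b.0 | —a→ n5
  n4 = 0 | (no moves)
  n5 = b.0 | —b→ n4
Coarsest stable partition (strong bisimilarity classes):
  B0 = {m0, n0}
  B1 = {m1, n1}
  B2 = {m2, m5, n2, n5}
  B3 = {m4, n4}
  B4 = {m3, n3}
m0 ∈ B0, n0 ∈ B0 → same block

bisimilar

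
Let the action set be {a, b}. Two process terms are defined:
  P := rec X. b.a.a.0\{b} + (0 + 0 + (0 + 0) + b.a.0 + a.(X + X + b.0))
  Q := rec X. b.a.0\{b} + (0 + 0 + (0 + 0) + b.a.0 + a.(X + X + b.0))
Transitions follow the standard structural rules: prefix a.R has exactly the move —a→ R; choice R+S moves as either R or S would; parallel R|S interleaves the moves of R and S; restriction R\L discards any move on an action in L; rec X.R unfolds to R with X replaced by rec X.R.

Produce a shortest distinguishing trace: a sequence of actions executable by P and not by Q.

baa

LTS(P): 7 reachable states
  s0 = rec X. b.a.a.0\{b} + (0 + 0 + (0 + 0) + b.a.0 + a.(X + X + b.0)) → =a=> s1, =b=> s2, =b=> s3
  s1 = (rec X. b.a.a.0\{b} + (0 + 0 + (0 + 0) + b.a.0 + a.(X + X + b.0))) + (rec X. b.a.a.0\{b} + (0 + 0 + (0 + 0) + b.a.0 + a.(X + X + b.0))) + b.0 → =a=> s1, =b=> s2, =b=> s3, =b=> s4
  s2 = a.0 → =a=> s4
  s3 = a.a.0\{b} → =a=> s5
  s4 = 0 → ·
  s5 = a.0\{b} → =a=> s6
  s6 = 0\{b} → ·
LTS(Q): 6 reachable states
  t0 = rec X. b.a.0\{b} + (0 + 0 + (0 + 0) + b.a.0 + a.(X + X + b.0)) → =a=> t1, =b=> t2, =b=> t3
  t1 = (rec X. b.a.0\{b} + (0 + 0 + (0 + 0) + b.a.0 + a.(X + X + b.0))) + (rec X. b.a.0\{b} + (0 + 0 + (0 + 0) + b.a.0 + a.(X + X + b.0))) + b.0 → =a=> t1, =b=> t2, =b=> t3, =b=> t4
  t2 = a.0 → =a=> t4
  t3 = a.0\{b} → =a=> t5
  t4 = 0 → ·
  t5 = 0\{b} → ·
Trace ⟨baa⟩ through P, begin at {s0}:
  [1] b ⇒ {s2, s3}
  [2] a ⇒ {s4, s5}
  [3] a ⇒ {s6}
  — P admits the full trace.
Trace ⟨baa⟩ through Q, begin at {t0}:
  [1] b ⇒ {t2, t3}
  [2] a ⇒ {t4, t5}
  [3] a ⇒ no successor for Q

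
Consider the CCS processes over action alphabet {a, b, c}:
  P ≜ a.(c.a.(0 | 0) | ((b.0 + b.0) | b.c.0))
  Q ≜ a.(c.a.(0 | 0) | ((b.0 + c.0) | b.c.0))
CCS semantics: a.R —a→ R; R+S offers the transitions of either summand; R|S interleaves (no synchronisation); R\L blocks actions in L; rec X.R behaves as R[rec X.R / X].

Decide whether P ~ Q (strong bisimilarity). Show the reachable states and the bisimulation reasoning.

Reachable graph of P (19 states):
  s0 = a.(c.a.(0 | 0) | ((b.0 + b.0) | b.c.0)) → =a=> s1
  s1 = c.a.(0 | 0) | ((b.0 + b.0) | b.c.0) → =b=> s2, =b=> s3, =c=> s4
  s2 = c.a.(0 | 0) | ((b.0 + b.0) | c.0) → =b=> s5, =c=> s6, =c=> s7
  s3 = c.a.(0 | 0) | (0 | b.c.0) → =b=> s5, =c=> s8
  s4 = a.(0 | 0) | ((b.0 + b.0) | b.c.0) → =a=> s9, =b=> s6, =b=> s8
  s5 = c.a.(0 | 0) | (0 | c.0) → =c=> s10, =c=> s11
  s6 = a.(0 | 0) | ((b.0 + b.0) | c.0) → =a=> s12, =b=> s10, =c=> s13
  s7 = c.a.(0 | 0) | ((b.0 + b.0) | 0) → =b=> s11, =c=> s13
  s8 = a.(0 | 0) | (0 | b.c.0) → =a=> s14, =b=> s10
  s9 = 0 | 0 | ((b.0 + b.0) | b.c.0) → =b=> s12, =b=> s14
  s10 = a.(0 | 0) | (0 | c.0) → =a=> s15, =c=> s16
  s11 = c.a.(0 | 0) | (0 | 0) → =c=> s16
  s12 = 0 | 0 | ((b.0 + b.0) | c.0) → =b=> s15, =c=> s17
  s13 = a.(0 | 0) | ((b.0 + b.0) | 0) → =a=> s17, =b=> s16
  s14 = 0 | 0 | (0 | b.c.0) → =b=> s15
  s15 = 0 | 0 | (0 | c.0) → =c=> s18
  s16 = a.(0 | 0) | (0 | 0) → =a=> s18
  s17 = 0 | 0 | ((b.0 + b.0) | 0) → =b=> s18
  s18 = 0 | 0 | (0 | 0) → (no moves)
Reachable graph of Q (19 states):
  t0 = a.(c.a.(0 | 0) | ((b.0 + c.0) | b.c.0)) → =a=> t1
  t1 = c.a.(0 | 0) | ((b.0 + c.0) | b.c.0) → =b=> t2, =b=> t3, =c=> t3, =c=> t4
  t2 = c.a.(0 | 0) | ((b.0 + c.0) | c.0) → =b=> t5, =c=> t5, =c=> t6, =c=> t7
  t3 = c.a.(0 | 0) | (0 | b.c.0) → =b=> t5, =c=> t8
  t4 = a.(0 | 0) | ((b.0 + c.0) | b.c.0) → =a=> t9, =b=> t6, =b=> t8, =c=> t8
  t5 = c.a.(0 | 0) | (0 | c.0) → =c=> t10, =c=> t11
  t6 = a.(0 | 0) | ((b.0 + c.0) | c.0) → =a=> t12, =b=> t10, =c=> t10, =c=> t13
  t7 = c.a.(0 | 0) | ((b.0 + c.0) | 0) → =b=> t11, =c=> t11, =c=> t13
  t8 = a.(0 | 0) | (0 | b.c.0) → =a=> t14, =b=> t10
  t9 = 0 | 0 | ((b.0 + c.0) | b.c.0) → =b=> t12, =b=> t14, =c=> t14
  t10 = a.(0 | 0) | (0 | c.0) → =a=> t15, =c=> t16
  t11 = c.a.(0 | 0) | (0 | 0) → =c=> t16
  t12 = 0 | 0 | ((b.0 + c.0) | c.0) → =b=> t15, =c=> t15, =c=> t17
  t13 = a.(0 | 0) | ((b.0 + c.0) | 0) → =a=> t17, =b=> t16, =c=> t16
  t14 = 0 | 0 | (0 | b.c.0) → =b=> t15
  t15 = 0 | 0 | (0 | c.0) → =c=> t18
  t16 = a.(0 | 0) | (0 | 0) → =a=> t18
  t17 = 0 | 0 | ((b.0 + c.0) | 0) → =b=> t18, =c=> t18
  t18 = 0 | 0 | (0 | 0) → (no moves)
Bisimilarity quotient blocks:
  B0 = {s0}
  B1 = {s1}
  B2 = {s3, t3}
  B3 = {s8, t8}
  B4 = {s10, t10}
  B5 = {s16, t16}
  B6 = {s18, t18}
  B7 = {s15, t15}
  B8 = {s14, t14}
  B9 = {s5, t5}
  B10 = {s11, t11}
  B11 = {s4}
  B12 = {s6}
  B13 = {s12}
  B14 = {s17}
  B15 = {s13}
  B16 = {s9}
  B17 = {s2}
  B18 = {s7}
  B19 = {t0}
  B20 = {t1}
  B21 = {t4}
  B22 = {t6}
  B23 = {t13}
  B24 = {t17}
  B25 = {t12}
  B26 = {t9}
  B27 = {t2}
  B28 = {t7}
s0 ∈ B0, t0 ∈ B19 → different blocks

not bisimilar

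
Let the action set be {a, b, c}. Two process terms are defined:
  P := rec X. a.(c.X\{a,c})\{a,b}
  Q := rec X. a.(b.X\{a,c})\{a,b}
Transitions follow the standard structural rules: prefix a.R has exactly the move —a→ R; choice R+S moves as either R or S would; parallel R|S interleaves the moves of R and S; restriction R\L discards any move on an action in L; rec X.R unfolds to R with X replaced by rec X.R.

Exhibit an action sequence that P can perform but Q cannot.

ac

Reachable graph of P (3 states):
  p0 = rec X. a.(c.X\{a,c})\{a,b} :: =a=> p1
  p1 = (c.(rec X. a.(c.X\{a,c})\{a,b})\{a,c})\{a,b} :: =c=> p2
  p2 = (rec X. a.(c.X\{a,c})\{a,b})\{a,c}\{a,b} :: ∅
Reachable graph of Q (2 states):
  q0 = rec X. a.(b.X\{a,c})\{a,b} :: =a=> q1
  q1 = (b.(rec X. a.(b.X\{a,c})\{a,b})\{a,c})\{a,b} :: ∅
Trace ⟨ac⟩ through P, begin at {p0}:
  [1] a ⇒ {p1}
  [2] c ⇒ {p2}
  ✓ P
Trace ⟨ac⟩ through Q, begin at {q0}:
  [1] a ⇒ {q1}
  [2] c ⇒ ∅  — Q cannot continue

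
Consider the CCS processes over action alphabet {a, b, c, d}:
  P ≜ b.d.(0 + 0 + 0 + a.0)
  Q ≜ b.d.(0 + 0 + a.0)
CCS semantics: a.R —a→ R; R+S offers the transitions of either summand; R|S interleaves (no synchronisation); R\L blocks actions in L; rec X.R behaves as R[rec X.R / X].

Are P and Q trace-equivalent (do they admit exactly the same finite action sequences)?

LTS(P): 4 reachable states
  m0 = b.d.(0 + 0 + 0 + a.0) has moves ··b··> m1
  m1 = d.(0 + 0 + 0 + a.0) has moves ··d··> m2
  m2 = 0 + 0 + 0 + a.0 has moves ··a··> m3
  m3 = 0 has moves deadlocked
LTS(Q): 4 reachable states
  n0 = b.d.(0 + 0 + a.0) has moves ··b··> n1
  n1 = d.(0 + 0 + a.0) has moves ··d··> n2
  n2 = 0 + 0 + a.0 has moves ··a··> n3
  n3 = 0 has moves deadlocked
Bisimilarity quotient blocks:
  B0 = {m0, n0}
  B1 = {m1, n1}
  B2 = {m2, n2}
  B3 = {m3, n3}
m0 ∈ B0, n0 ∈ B0 → same block
Bisimilar ⇒ trace-equivalent.

traces(P) = traces(Q)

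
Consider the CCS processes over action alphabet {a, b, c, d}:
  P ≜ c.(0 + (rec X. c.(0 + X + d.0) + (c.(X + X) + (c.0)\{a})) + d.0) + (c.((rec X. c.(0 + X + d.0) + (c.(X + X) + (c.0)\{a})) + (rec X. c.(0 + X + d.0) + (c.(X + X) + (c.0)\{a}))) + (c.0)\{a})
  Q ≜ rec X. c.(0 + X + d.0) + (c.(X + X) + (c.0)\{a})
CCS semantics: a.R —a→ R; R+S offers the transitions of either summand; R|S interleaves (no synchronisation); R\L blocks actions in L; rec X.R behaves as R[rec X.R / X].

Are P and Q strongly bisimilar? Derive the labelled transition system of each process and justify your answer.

YES

LTS(P): 5 reachable states
  m0 = c.(0 + (rec X. c.(0 + X + d.0) + (c.(X + X) + (c.0)\{a})) + d.0) + (c.((rec X. c.(0 + X + d.0) + (c.(X + X) + (c.0)\{a})) + (rec X. c.(0 + X + d.0) + (c.(X + X) + (c.0)\{a}))) + (c.0)\{a}) | —c→ m1, —c→ m2, —c→ m3
  m1 = (rec X. c.(0 + X + d.0) + (c.(X + X) + (c.0)\{a})) + (rec X. c.(0 + X + d.0) + (c.(X + X) + (c.0)\{a})) | —c→ m1, —c→ m2, —c→ m3
  m2 = 0 + (rec X. c.(0 + X + d.0) + (c.(X + X) + (c.0)\{a})) + d.0 | —c→ m1, —c→ m2, —c→ m3, —d→ m4
  m3 = 0\{a} | stopped
  m4 = 0 | stopped
LTS(Q): 5 reachable states
  n0 = rec X. c.(0 + X + d.0) + (c.(X + X) + (c.0)\{a}) | —c→ n1, —c→ n2, —c→ n3
  n1 = (rec X. c.(0 + X + d.0) + (c.(X + X) + (c.0)\{a})) + (rec X. c.(0 + X + d.0) + (c.(X + X) + (c.0)\{a})) | —c→ n1, —c→ n2, —c→ n3
  n2 = 0 + (rec X. c.(0 + X + d.0) + (c.(X + X) + (c.0)\{a})) + d.0 | —c→ n1, —c→ n2, —c→ n3, —d→ n4
  n3 = 0\{a} | stopped
  n4 = 0 | stopped
Bisimilarity quotient blocks:
  B0 = {m0, m1, n0, n1}
  B1 = {m3, m4, n3, n4}
  B2 = {m2, n2}
m0 ∈ B0, n0 ∈ B0 → same block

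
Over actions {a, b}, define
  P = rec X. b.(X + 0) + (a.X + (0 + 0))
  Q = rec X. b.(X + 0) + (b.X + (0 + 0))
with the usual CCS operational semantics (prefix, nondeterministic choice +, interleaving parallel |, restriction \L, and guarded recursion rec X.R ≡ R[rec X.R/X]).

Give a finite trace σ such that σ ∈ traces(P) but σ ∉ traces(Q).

LTS(P): 2 reachable states
  u0 = rec X. b.(X + 0) + (a.X + (0 + 0)) | —a→ u0, —b→ u1
  u1 = (rec X. b.(X + 0) + (a.X + (0 + 0))) + 0 | —a→ u0, —b→ u1
LTS(Q): 2 reachable states
  v0 = rec X. b.(X + 0) + (b.X + (0 + 0)) | —b→ v0, —b→ v1
  v1 = (rec X. b.(X + 0) + (b.X + (0 + 0))) + 0 | —b→ v0, —b→ v1
Trace ⟨a⟩ through P, begin at {u0}:
  step 1 (a): {u0}
  P completes σ.
Trace ⟨a⟩ through Q, begin at {v0}:
  step 1 (a): no successor for Q

a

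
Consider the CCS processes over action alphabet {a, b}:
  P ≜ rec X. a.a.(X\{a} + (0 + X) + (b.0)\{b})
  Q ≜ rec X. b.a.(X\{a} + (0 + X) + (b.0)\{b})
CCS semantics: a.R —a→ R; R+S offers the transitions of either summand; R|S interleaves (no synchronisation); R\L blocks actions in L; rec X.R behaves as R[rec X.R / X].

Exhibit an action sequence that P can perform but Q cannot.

a

P's transition system — 3 states:
  p0 = rec X. a.a.(X\{a} + (0 + X) + (b.0)\{b}) | -a-> p1
  p1 = a.((rec X. a.a.(X\{a} + (0 + X) + (b.0)\{b}))\{a} + (0 + (rec X. a.a.(X\{a} + (0 + X) + (b.0)\{b}))) + (b.0)\{b}) | -a-> p2
  p2 = (rec X. a.a.(X\{a} + (0 + X) + (b.0)\{b}))\{a} + (0 + (rec X. a.a.(X\{a} + (0 + X) + (b.0)\{b}))) + (b.0)\{b} | -a-> p1
Q's transition system — 4 states:
  q0 = rec X. b.a.(X\{a} + (0 + X) + (b.0)\{b}) | -b-> q1
  q1 = a.((rec X. b.a.(X\{a} + (0 + X) + (b.0)\{b}))\{a} + (0 + (rec X. b.a.(X\{a} + (0 + X) + (b.0)\{b}))) + (b.0)\{b}) | -a-> q2
  q2 = (rec X. b.a.(X\{a} + (0 + X) + (b.0)\{b}))\{a} + (0 + (rec X. b.a.(X\{a} + (0 + X) + (b.0)\{b}))) + (b.0)\{b} | -b-> q1, -b-> q3
  q3 = (a.((rec X. b.a.(X\{a} + (0 + X) + (b.0)\{b}))\{a} + (0 + (rec X. b.a.(X\{a} + (0 + X) + (b.0)\{b}))) + (b.0)\{b}))\{a} | ·
Run σ = ⟨a⟩ on P: start {p0}
  after a @ step 1: {p1}
  P completes σ.
Run σ = ⟨a⟩ on Q: start {q0}
  after a @ step 1: no successor for Q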